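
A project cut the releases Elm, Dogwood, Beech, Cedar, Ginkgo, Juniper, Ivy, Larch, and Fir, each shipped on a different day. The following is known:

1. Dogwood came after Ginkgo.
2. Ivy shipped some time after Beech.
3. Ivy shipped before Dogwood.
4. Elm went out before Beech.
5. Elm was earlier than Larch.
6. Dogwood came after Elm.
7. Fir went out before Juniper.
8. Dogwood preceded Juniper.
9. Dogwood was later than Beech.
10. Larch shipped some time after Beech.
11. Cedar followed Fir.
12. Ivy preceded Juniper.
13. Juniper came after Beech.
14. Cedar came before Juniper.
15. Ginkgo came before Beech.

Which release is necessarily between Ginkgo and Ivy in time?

Tracing the constraints gives Ginkgo → Beech → Ivy, so Beech sits after Ginkgo and before Ivy.
No other release is forced both after Ginkgo and before Ivy.

Beech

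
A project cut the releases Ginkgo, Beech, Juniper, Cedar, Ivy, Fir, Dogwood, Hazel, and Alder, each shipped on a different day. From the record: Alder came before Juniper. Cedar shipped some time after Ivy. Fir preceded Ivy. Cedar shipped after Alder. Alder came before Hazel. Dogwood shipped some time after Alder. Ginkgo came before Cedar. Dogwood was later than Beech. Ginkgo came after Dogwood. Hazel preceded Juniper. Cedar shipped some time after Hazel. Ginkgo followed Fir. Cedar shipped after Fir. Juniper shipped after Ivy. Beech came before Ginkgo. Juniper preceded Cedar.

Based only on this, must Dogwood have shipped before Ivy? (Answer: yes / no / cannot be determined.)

No chain of stated constraints runs from Dogwood to Ivy, and none runs from Ivy to Dogwood either.
So the relative order of Dogwood and Ivy is not fixed by the given facts.

cannot be determined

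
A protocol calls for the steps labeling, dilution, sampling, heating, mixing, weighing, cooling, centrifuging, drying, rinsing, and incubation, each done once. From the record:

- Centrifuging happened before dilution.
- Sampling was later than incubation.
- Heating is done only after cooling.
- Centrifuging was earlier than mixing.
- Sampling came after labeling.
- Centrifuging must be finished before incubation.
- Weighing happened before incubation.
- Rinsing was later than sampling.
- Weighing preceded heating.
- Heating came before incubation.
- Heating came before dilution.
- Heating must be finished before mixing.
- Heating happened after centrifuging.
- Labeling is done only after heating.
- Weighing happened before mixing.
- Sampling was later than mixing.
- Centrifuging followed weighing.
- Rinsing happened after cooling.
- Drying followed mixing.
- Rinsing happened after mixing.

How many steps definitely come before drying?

5

Directly stated before drying: mixing.
Centrifuging reaches drying via centrifuging → mixing → drying.
Cooling reaches drying via cooling → heating → mixing → drying.
Heating reaches drying via heating → mixing → drying.
Likewise weighing reaches drying by chaining the stated constraints.
That's centrifuging, cooling, heating, mixing, and weighing — 5 in all.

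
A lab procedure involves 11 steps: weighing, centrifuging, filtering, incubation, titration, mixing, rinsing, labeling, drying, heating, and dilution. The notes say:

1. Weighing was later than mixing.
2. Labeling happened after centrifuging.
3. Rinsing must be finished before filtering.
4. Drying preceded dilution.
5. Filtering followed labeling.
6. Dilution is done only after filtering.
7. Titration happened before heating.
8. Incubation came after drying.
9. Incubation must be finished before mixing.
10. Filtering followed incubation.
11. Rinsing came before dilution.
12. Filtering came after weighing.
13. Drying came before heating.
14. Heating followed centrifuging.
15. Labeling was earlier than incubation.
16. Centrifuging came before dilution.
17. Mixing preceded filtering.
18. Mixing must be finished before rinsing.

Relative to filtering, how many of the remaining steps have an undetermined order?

Forced before filtering: centrifuging, drying, incubation, labeling, mixing, rinsing, and weighing; forced after filtering: dilution.
That leaves heating and titration with no forced order relative to filtering — 2.

2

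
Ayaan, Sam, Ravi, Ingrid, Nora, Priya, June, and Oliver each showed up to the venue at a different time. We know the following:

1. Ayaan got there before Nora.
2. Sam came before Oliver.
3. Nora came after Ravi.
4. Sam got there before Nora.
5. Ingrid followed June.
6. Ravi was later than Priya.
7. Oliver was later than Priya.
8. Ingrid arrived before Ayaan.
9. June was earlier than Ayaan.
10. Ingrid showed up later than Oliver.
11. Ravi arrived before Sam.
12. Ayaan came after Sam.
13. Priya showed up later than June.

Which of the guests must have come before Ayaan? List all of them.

Ingrid, June, Oliver, Priya, Ravi, Sam

Directly stated before Ayaan: Ingrid, June, and Sam.
Oliver reaches Ayaan via Oliver → Ingrid → Ayaan.
Priya reaches Ayaan via Priya → Ravi → Sam → Ayaan.
Ravi reaches Ayaan via Ravi → Sam → Ayaan.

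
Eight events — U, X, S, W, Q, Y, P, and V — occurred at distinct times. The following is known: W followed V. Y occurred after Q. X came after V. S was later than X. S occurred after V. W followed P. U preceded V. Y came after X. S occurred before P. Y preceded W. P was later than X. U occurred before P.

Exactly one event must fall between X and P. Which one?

Tracing the constraints gives X → S → P, so S sits after X and before P.
No other event is forced both after X and before P.

S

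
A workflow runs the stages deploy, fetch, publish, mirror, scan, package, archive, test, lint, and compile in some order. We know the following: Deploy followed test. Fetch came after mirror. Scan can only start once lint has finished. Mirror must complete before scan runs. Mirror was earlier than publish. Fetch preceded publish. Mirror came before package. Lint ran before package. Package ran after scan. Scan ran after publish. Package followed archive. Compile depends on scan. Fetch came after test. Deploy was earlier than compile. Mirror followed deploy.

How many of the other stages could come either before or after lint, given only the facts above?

6

Forced after lint: compile, package, and scan.
That leaves archive, deploy, fetch, mirror, publish, and test with no forced order relative to lint — 6.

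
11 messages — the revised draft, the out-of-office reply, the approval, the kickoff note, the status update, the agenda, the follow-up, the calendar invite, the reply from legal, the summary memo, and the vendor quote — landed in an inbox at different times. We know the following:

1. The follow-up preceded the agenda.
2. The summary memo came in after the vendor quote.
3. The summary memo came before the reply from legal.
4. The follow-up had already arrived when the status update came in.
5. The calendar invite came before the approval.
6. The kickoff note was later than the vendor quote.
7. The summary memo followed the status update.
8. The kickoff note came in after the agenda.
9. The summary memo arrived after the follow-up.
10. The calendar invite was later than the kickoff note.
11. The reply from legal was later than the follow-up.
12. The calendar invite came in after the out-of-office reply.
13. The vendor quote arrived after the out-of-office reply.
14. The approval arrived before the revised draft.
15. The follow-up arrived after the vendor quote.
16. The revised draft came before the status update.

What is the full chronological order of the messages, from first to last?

The constraints fix every adjacent pair, so only one ordering works:
the out-of-office reply → the vendor quote → the follow-up → the agenda → the kickoff note → the calendar invite → the approval → the revised draft → the status update → the summary memo → the reply from legal.

the out-of-office reply, the vendor quote, the follow-up, the agenda, the kickoff note, the calendar invite, the approval, the revised draft, the status update, the summary memo, the reply from legal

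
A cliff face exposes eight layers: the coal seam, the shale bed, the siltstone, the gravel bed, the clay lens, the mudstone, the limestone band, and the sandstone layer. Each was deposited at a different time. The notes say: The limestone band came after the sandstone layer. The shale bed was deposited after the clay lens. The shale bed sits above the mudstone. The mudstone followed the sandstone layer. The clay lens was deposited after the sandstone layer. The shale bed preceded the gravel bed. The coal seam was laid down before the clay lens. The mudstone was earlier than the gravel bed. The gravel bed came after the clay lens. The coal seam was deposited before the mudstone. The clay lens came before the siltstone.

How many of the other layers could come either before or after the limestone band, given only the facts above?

6

Forced before the limestone band: the sandstone layer.
That leaves the clay lens, the coal seam, the gravel bed, the mudstone, the shale bed, and the siltstone with no forced order relative to the limestone band — 6.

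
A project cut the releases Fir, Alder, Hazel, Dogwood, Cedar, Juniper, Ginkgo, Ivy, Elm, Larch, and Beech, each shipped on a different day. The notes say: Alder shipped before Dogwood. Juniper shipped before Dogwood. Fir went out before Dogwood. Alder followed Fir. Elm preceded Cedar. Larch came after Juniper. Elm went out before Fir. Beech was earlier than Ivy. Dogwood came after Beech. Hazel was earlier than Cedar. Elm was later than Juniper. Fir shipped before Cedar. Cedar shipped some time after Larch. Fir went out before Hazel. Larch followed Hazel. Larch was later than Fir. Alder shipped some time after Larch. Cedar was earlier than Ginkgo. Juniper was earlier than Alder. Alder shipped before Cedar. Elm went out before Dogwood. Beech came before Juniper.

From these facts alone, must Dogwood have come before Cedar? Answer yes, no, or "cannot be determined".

No chain of stated constraints runs from Dogwood to Cedar, and none runs from Cedar to Dogwood either.
So the relative order of Dogwood and Cedar is not fixed by the given facts.

cannot be determined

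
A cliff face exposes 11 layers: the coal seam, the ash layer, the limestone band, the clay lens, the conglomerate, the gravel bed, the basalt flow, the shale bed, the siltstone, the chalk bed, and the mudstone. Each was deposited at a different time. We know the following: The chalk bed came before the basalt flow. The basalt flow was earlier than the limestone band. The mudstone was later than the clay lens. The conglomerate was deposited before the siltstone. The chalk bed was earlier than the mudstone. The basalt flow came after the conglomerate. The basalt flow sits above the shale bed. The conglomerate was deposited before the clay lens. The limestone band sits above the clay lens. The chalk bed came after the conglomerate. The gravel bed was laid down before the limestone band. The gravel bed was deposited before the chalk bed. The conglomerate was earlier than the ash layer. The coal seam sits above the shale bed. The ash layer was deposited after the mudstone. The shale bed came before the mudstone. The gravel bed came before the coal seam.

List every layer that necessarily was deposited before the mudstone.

the chalk bed, the clay lens, the conglomerate, the gravel bed, the shale bed

Directly stated before the mudstone: the chalk bed, the clay lens, and the shale bed.
The conglomerate reaches the mudstone via the conglomerate → the clay lens → the mudstone.
The gravel bed reaches the mudstone via the gravel bed → the chalk bed → the mudstone.
No chain forces the ash layer (or any of the others) ahead of the mudstone.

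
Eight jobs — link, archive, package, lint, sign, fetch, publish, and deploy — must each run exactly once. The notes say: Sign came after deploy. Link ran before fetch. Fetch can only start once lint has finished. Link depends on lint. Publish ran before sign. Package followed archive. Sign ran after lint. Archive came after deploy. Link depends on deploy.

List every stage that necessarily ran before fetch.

Directly stated before fetch: link and lint.
Deploy reaches fetch via deploy → link → fetch.

deploy, link, lint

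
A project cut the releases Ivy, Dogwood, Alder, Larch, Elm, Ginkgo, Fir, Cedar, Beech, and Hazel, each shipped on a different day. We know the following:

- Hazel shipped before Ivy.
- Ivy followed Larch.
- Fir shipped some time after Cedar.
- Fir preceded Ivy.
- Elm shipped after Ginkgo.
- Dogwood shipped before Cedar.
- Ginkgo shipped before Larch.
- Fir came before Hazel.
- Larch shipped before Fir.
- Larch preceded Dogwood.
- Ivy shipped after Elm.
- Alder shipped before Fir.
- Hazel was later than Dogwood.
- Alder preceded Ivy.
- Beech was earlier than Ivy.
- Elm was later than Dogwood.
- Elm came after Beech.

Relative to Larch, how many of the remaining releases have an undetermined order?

Forced before Larch: Ginkgo; forced after Larch: Cedar, Dogwood, Elm, Fir, Hazel, and Ivy.
That leaves Alder and Beech with no forced order relative to Larch — 2.

2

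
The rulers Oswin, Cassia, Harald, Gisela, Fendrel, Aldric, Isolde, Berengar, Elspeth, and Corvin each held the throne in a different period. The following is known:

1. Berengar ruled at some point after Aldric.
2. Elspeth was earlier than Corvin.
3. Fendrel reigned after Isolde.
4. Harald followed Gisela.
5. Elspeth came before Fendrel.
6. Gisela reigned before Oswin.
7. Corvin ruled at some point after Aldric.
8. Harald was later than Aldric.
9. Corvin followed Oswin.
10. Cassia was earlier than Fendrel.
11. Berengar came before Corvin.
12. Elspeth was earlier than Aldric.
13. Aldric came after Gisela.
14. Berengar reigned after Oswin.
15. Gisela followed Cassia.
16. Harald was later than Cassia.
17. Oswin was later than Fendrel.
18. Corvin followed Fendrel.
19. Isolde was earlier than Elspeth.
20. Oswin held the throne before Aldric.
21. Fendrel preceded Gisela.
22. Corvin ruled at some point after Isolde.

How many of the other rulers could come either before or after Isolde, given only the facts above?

Forced after Isolde: Aldric, Berengar, Corvin, Elspeth, Fendrel, Gisela, Harald, and Oswin.
That leaves Cassia with no forced order relative to Isolde — 1.

1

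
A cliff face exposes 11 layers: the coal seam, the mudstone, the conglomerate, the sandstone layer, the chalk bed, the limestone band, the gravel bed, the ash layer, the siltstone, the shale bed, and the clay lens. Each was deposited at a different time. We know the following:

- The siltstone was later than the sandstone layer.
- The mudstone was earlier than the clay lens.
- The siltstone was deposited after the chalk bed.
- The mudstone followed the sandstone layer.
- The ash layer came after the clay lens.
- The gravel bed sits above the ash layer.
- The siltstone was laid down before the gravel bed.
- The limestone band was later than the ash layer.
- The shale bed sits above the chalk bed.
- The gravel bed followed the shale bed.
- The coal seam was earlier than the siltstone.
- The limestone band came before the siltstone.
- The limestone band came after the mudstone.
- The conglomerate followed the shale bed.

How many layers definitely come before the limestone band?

4

Directly stated before the limestone band: the ash layer and the mudstone.
The clay lens reaches the limestone band via the clay lens → the ash layer → the limestone band.
The sandstone layer reaches the limestone band via the sandstone layer → the mudstone → the limestone band.
That's the ash layer, the clay lens, the mudstone, and the sandstone layer — 4 in all.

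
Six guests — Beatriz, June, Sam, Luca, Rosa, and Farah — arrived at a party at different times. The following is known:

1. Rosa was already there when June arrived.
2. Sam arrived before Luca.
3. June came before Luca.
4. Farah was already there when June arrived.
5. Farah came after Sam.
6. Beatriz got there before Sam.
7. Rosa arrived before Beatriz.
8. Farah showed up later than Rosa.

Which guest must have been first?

Rosa has a chain of constraints placing them before every other guest, so Rosa must be first.

Rosa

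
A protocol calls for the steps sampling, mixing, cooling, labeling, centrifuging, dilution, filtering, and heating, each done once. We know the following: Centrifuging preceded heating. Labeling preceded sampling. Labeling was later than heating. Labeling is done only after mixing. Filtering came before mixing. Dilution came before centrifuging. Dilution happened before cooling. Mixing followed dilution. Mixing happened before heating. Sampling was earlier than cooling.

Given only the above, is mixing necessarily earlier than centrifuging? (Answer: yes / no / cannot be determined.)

cannot be determined

No chain of stated constraints runs from mixing to centrifuging, and none runs from centrifuging to mixing either.
So the relative order of mixing and centrifuging is not fixed by the given facts.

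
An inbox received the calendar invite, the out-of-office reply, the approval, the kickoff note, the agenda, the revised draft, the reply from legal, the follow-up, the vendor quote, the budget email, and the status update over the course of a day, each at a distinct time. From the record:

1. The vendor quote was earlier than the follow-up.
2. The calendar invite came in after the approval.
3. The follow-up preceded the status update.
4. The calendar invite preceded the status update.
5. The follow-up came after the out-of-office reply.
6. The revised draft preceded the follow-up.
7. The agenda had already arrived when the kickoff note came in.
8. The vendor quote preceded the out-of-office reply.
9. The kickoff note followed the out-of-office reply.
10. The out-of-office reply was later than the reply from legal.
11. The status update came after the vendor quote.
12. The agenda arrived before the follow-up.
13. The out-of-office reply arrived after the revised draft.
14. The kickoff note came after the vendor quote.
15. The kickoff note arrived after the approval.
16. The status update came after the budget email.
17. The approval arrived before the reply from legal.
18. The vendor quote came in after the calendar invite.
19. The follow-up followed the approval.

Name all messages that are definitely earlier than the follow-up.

Directly stated before the follow-up: the agenda, the approval, the out-of-office reply, the revised draft, and the vendor quote.
The calendar invite reaches the follow-up via the calendar invite → the vendor quote → the follow-up.
The reply from legal reaches the follow-up via the reply from legal → the out-of-office reply → the follow-up.
No chain forces the status update (or any of the others) ahead of the follow-up.

the agenda, the approval, the calendar invite, the out-of-office reply, the reply from legal, the revised draft, the vendor quote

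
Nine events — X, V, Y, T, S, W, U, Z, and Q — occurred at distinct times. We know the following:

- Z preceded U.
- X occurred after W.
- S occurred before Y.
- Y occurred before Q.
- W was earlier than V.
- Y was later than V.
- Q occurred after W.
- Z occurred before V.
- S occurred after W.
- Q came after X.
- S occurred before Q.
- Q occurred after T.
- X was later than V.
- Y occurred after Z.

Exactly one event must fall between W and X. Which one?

Tracing the constraints gives W → V → X, so V sits after W and before X.
No other event is forced both after W and before X.

V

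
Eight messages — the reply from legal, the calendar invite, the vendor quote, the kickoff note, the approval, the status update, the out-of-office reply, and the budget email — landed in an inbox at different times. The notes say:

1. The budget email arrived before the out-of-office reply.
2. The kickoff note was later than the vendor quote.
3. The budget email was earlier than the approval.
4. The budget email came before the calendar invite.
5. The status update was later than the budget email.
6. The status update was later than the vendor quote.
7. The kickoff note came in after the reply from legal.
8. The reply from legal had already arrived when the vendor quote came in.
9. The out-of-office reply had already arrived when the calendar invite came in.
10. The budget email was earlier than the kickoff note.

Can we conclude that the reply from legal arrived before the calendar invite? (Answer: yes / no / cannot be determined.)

cannot be determined

No chain of stated constraints runs from the reply from legal to the calendar invite, and none runs from the calendar invite to the reply from legal either.
So the relative order of the reply from legal and the calendar invite is not fixed by the given facts.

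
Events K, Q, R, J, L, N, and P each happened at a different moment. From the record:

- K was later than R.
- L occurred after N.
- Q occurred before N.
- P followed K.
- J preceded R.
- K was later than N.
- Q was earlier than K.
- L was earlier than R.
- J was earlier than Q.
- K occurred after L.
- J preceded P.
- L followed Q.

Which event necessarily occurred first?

J has a chain of constraints placing it before every other event, so J must be first.

J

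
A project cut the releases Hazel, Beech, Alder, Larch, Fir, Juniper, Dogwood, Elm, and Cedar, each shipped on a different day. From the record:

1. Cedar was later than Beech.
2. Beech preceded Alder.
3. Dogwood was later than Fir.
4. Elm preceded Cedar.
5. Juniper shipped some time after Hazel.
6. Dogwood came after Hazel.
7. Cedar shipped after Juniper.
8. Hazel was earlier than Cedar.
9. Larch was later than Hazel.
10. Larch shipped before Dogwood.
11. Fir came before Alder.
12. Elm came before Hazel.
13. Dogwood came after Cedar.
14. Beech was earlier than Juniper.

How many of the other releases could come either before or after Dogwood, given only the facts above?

1

Forced before Dogwood: Beech, Cedar, Elm, Fir, Hazel, Juniper, and Larch.
That leaves Alder with no forced order relative to Dogwood — 1.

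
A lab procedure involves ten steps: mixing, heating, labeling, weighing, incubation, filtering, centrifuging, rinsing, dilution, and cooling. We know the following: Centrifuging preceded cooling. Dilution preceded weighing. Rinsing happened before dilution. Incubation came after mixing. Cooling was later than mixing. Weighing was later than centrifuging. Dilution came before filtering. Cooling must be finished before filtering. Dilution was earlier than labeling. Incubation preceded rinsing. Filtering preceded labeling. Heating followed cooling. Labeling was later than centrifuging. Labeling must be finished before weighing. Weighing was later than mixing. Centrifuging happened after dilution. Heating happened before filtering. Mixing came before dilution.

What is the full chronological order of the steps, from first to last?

mixing, incubation, rinsing, dilution, centrifuging, cooling, heating, filtering, labeling, weighing

The constraints fix every adjacent pair, so only one ordering works:
mixing → incubation → rinsing → dilution → centrifuging → cooling → heating → filtering → labeling → weighing.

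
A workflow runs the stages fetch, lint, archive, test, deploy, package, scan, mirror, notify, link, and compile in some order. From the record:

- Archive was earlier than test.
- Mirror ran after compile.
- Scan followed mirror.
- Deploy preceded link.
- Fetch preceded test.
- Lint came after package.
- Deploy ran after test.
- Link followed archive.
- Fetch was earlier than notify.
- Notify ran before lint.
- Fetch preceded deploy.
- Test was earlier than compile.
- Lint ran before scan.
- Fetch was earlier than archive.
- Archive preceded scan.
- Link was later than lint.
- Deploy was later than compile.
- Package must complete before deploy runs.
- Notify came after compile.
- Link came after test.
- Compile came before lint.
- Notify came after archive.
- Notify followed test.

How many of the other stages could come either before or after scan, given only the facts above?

Forced before scan: archive, compile, fetch, lint, mirror, notify, package, and test.
That leaves deploy and link with no forced order relative to scan — 2.

2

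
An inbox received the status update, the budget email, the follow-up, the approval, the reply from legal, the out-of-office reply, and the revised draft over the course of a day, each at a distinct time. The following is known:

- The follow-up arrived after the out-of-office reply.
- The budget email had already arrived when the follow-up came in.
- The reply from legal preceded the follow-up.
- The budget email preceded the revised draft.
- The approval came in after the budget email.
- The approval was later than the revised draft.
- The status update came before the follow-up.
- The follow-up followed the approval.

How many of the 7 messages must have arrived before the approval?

2

Directly stated before the approval: the budget email and the revised draft.
No chain forces the status update (or any of the others) ahead of the approval.
That's the budget email and the revised draft — 2 in all.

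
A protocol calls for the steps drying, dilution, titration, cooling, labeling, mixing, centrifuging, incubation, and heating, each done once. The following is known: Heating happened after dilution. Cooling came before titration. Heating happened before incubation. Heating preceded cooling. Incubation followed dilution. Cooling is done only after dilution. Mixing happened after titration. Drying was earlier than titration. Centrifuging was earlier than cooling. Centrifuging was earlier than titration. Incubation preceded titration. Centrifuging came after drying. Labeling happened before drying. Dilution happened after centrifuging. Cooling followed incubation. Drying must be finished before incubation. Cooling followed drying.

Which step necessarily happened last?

Every other step has a chain of constraints placing it before mixing, so mixing is last.

mixing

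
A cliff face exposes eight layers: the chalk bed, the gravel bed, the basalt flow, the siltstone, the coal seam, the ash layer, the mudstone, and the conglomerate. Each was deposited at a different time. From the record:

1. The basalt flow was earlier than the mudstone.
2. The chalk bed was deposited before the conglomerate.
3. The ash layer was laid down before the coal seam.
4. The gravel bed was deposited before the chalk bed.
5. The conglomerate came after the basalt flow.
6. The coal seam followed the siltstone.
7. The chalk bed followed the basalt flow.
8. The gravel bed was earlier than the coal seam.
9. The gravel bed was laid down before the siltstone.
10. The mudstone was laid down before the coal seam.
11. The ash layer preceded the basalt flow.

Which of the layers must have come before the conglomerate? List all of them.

Directly stated before the conglomerate: the basalt flow and the chalk bed.
The ash layer reaches the conglomerate via the ash layer → the basalt flow → the conglomerate.
The gravel bed reaches the conglomerate via the gravel bed → the chalk bed → the conglomerate.
No chain forces the coal seam (or any of the others) ahead of the conglomerate.

the ash layer, the basalt flow, the chalk bed, the gravel bed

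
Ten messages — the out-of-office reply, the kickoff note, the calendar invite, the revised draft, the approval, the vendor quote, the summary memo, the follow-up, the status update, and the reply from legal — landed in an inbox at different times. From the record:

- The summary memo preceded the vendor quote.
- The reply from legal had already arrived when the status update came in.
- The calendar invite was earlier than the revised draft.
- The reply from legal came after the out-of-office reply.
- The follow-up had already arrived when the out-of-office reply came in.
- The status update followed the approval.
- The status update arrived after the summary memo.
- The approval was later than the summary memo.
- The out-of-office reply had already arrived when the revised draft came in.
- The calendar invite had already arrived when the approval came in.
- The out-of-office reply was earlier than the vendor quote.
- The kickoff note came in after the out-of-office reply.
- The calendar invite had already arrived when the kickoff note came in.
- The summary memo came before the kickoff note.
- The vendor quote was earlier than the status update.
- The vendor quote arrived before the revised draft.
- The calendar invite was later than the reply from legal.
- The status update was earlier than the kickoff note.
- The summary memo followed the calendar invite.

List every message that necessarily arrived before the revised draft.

the calendar invite, the follow-up, the out-of-office reply, the reply from legal, the summary memo, the vendor quote

Directly stated before the revised draft: the calendar invite, the out-of-office reply, and the vendor quote.
The follow-up reaches the revised draft via the follow-up → the out-of-office reply → the revised draft.
The reply from legal reaches the revised draft via the reply from legal → the calendar invite → the revised draft.
The summary memo reaches the revised draft via the summary memo → the vendor quote → the revised draft.
No chain forces the kickoff note (or any of the others) ahead of the revised draft.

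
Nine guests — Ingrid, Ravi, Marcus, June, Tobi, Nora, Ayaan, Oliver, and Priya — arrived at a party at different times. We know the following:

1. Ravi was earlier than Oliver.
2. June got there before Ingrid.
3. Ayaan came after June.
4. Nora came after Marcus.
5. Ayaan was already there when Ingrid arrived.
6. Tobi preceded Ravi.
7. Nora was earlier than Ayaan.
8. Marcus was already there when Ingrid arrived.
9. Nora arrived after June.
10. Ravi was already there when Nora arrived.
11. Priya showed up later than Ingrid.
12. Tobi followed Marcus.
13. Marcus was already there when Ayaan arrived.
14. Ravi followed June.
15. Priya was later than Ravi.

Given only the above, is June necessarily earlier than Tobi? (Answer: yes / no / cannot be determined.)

No chain of stated constraints runs from June to Tobi, and none runs from Tobi to June either.
So the relative order of June and Tobi is not fixed by the given facts.

cannot be determined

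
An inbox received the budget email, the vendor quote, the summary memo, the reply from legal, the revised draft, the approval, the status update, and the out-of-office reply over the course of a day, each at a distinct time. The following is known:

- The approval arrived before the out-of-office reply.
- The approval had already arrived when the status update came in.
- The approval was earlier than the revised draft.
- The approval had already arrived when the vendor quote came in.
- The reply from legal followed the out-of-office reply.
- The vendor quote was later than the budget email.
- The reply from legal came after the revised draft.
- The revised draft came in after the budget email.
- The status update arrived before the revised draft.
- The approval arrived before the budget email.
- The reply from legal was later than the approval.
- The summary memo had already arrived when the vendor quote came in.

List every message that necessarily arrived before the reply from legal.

the approval, the budget email, the out-of-office reply, the revised draft, the status update

Directly stated before the reply from legal: the approval, the out-of-office reply, and the revised draft.
The budget email reaches the reply from legal via the budget email → the revised draft → the reply from legal.
The status update reaches the reply from legal via the status update → the revised draft → the reply from legal.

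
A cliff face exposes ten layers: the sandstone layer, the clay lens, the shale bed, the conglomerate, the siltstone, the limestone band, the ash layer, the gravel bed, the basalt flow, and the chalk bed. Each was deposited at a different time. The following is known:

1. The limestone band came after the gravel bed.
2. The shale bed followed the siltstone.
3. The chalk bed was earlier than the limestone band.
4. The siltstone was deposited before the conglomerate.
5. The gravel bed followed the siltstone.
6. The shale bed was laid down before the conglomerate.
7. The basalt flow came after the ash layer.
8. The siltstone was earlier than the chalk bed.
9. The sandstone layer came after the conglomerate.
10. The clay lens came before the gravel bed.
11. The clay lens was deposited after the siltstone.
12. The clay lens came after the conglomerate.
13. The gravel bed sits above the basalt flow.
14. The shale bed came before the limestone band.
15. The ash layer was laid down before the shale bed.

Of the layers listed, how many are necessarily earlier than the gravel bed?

Directly stated before the gravel bed: the basalt flow, the clay lens, and the siltstone.
The ash layer reaches the gravel bed via the ash layer → the basalt flow → the gravel bed.
The conglomerate reaches the gravel bed via the conglomerate → the clay lens → the gravel bed.
The shale bed reaches the gravel bed via the shale bed → the conglomerate → the clay lens → the gravel bed.
No chain forces the chalk bed (or any of the others) ahead of the gravel bed.
That's the ash layer, the basalt flow, the clay lens, the conglomerate, the shale bed, and the siltstone — 6 in all.

6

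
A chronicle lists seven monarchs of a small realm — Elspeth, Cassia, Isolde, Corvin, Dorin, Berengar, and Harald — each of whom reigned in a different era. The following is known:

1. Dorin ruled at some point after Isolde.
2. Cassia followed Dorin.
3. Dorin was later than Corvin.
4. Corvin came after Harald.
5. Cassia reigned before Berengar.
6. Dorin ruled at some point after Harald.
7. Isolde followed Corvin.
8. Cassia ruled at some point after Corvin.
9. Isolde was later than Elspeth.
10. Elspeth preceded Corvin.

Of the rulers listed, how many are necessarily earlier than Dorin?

Directly stated before Dorin: Corvin, Harald, and Isolde.
Elspeth reaches Dorin via Elspeth → Corvin → Dorin.
No chain forces Cassia (or any of the others) ahead of Dorin.
That's Corvin, Elspeth, Harald, and Isolde — 4 in all.

4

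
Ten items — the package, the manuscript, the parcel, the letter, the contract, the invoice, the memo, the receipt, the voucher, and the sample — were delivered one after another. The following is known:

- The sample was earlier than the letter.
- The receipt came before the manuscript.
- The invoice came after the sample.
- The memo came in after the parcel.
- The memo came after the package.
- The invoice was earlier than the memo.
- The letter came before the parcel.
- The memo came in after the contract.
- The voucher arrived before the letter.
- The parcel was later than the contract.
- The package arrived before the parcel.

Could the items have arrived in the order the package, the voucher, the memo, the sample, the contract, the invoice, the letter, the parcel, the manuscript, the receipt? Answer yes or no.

The constraints require the receipt before the manuscript, but in the proposed sequence the manuscript appears ahead of the receipt. That one violation is enough.

no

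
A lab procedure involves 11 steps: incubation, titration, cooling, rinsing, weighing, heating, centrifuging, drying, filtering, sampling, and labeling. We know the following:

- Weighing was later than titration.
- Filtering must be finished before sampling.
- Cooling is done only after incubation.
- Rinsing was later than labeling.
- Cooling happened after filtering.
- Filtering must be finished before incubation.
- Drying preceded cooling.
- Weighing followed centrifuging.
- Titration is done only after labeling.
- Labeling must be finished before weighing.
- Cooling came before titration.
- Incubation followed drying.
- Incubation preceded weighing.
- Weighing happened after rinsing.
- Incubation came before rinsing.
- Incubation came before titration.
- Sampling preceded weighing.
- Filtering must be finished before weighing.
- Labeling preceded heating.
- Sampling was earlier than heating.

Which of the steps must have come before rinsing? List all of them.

drying, filtering, incubation, labeling

Directly stated before rinsing: incubation and labeling.
Drying reaches rinsing via drying → incubation → rinsing.
Filtering reaches rinsing via filtering → incubation → rinsing.
No chain forces weighing (or any of the others) ahead of rinsing.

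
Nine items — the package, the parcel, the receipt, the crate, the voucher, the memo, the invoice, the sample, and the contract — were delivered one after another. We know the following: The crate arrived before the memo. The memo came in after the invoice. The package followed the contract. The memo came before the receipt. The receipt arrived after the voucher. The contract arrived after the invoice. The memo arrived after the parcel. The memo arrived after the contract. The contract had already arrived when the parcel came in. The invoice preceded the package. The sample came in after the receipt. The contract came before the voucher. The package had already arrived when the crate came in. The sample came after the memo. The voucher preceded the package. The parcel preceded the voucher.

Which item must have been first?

the invoice

The invoice has a chain of constraints placing it before every other item, so the invoice must be first.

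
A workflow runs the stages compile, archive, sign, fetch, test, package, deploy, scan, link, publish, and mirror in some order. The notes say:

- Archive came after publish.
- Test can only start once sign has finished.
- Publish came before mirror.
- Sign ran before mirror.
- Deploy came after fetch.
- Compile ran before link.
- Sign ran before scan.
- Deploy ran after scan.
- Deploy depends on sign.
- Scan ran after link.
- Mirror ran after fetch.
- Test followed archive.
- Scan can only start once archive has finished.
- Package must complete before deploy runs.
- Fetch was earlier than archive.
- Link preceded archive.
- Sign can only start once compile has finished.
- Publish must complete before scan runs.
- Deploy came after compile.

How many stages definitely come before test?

Directly stated before test: archive and sign.
Compile reaches test via compile → sign → test.
Fetch reaches test via fetch → archive → test.
Link reaches test via link → archive → test.
Likewise publish reaches test by chaining the stated constraints.
That's archive, compile, fetch, link, publish, and sign — 6 in all.

6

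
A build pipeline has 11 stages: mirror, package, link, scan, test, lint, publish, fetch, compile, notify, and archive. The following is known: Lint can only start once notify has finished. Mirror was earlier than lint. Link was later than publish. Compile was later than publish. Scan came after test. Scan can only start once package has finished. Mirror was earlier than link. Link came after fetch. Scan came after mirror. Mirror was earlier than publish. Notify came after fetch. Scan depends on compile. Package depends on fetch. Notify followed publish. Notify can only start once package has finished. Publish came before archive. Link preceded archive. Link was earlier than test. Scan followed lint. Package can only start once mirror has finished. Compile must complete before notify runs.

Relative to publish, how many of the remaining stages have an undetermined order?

2

Forced before publish: mirror; forced after publish: archive, compile, link, lint, notify, scan, and test.
That leaves fetch and package with no forced order relative to publish — 2.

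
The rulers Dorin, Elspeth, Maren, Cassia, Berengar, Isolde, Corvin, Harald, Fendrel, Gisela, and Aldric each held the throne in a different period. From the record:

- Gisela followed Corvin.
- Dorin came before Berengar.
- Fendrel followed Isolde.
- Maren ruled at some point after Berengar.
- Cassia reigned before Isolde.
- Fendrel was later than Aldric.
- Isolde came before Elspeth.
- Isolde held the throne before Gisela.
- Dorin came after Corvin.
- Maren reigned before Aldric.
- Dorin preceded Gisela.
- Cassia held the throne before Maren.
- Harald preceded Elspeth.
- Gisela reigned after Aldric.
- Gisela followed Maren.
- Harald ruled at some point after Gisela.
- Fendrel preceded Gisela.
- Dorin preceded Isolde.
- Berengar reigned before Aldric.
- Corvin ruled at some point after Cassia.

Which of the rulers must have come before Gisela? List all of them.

Directly stated before Gisela: Aldric, Corvin, Dorin, Fendrel, Isolde, and Maren.
Berengar reaches Gisela via Berengar → Aldric → Gisela.
Cassia reaches Gisela via Cassia → Corvin → Gisela.
No chain forces Harald (or any of the others) ahead of Gisela.

Aldric, Berengar, Cassia, Corvin, Dorin, Fendrel, Isolde, Maren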